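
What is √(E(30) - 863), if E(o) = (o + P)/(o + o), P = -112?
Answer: I*√777930/30 ≈ 29.4*I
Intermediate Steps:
E(o) = (-112 + o)/(2*o) (E(o) = (o - 112)/(o + o) = (-112 + o)/((2*o)) = (-112 + o)*(1/(2*o)) = (-112 + o)/(2*o))
√(E(30) - 863) = √((½)*(-112 + 30)/30 - 863) = √((½)*(1/30)*(-82) - 863) = √(-41/30 - 863) = √(-25931/30) = I*√777930/30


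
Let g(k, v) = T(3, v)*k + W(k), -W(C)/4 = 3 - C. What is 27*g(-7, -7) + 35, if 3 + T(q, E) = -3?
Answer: 89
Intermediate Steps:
W(C) = -12 + 4*C (W(C) = -4*(3 - C) = -12 + 4*C)
T(q, E) = -6 (T(q, E) = -3 - 3 = -6)
g(k, v) = -12 - 2*k (g(k, v) = -6*k + (-12 + 4*k) = -12 - 2*k)
27*g(-7, -7) + 35 = 27*(-12 - 2*(-7)) + 35 = 27*(-12 + 14) + 35 = 27*2 + 35 = 54 + 35 = 89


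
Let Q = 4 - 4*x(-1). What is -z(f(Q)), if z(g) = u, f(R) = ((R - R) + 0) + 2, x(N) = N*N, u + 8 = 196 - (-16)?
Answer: -204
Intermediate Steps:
u = 204 (u = -8 + (196 - (-16)) = -8 + (196 - 1*(-16)) = -8 + (196 + 16) = -8 + 212 = 204)
x(N) = N²
Q = 0 (Q = 4 - 4*(-1)² = 4 - 4*1 = 4 - 4 = 0)
f(R) = 2 (f(R) = (0 + 0) + 2 = 0 + 2 = 2)
z(g) = 204
-z(f(Q)) = -1*204 = -204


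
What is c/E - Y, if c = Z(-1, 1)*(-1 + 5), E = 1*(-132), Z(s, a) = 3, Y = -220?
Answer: 2419/11 ≈ 219.91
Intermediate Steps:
E = -132
c = 12 (c = 3*(-1 + 5) = 3*4 = 12)
c/E - Y = 12/(-132) - 1*(-220) = 12*(-1/132) + 220 = -1/11 + 220 = 2419/11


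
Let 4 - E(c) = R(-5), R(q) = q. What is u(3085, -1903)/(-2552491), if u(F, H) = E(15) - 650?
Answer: 641/2552491 ≈ 0.00025113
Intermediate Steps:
E(c) = 9 (E(c) = 4 - 1*(-5) = 4 + 5 = 9)
u(F, H) = -641 (u(F, H) = 9 - 650 = -641)
u(3085, -1903)/(-2552491) = -641/(-2552491) = -641*(-1/2552491) = 641/2552491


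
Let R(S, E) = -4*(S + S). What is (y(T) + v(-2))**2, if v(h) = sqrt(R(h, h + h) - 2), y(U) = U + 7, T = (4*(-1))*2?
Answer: (1 - sqrt(14))**2 ≈ 7.5167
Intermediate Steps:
T = -8 (T = -4*2 = -8)
R(S, E) = -8*S
y(U) = 7 + U
v(h) = sqrt(-2 - 8*h) (v(h) = sqrt(-8*h - 2) = sqrt(-2 - 8*h))
(y(T) + v(-2))**2 = ((7 - 8) + sqrt(-2 - 8*(-2)))**2 = (-1 + sqrt(-2 + 16))**2 = (-1 + sqrt(14))**2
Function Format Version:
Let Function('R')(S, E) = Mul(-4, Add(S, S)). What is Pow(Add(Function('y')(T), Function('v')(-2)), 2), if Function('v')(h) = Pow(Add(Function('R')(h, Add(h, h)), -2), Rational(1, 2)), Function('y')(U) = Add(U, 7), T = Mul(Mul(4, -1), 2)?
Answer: Pow(Add(1, Mul(-1, Pow(14, Rational(1, 2)))), 2) ≈ 7.5167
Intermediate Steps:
T = -8 (T = Mul(-4, 2) = -8)
Function('R')(S, E) = Mul(-8, S) (Function('R')(S, E) = Mul(-4, Mul(2, S)) = Mul(-8, S))
Function('y')(U) = Add(7, U)
Function('v')(h) = Pow(Add(-2, Mul(-8, h)), Rational(1, 2)) (Function('v')(h) = Pow(Add(Mul(-8, h), -2), Rational(1, 2)) = Pow(Add(-2, Mul(-8, h)), Rational(1, 2)))
Pow(Add(Function('y')(T), Function('v')(-2)), 2) = Pow(Add(Add(7, -8), Pow(Add(-2, Mul(-8, -2)), Rational(1, 2))), 2) = Pow(Add(-1, Pow(Add(-2, 16), Rational(1, 2))), 2) = Pow(Add(-1, Pow(14, Rational(1, 2))), 2)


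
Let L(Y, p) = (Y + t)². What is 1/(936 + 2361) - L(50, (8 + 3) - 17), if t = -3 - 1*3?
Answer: -6382991/3297 ≈ -1936.0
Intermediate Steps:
t = -6 (t = -3 - 3 = -6)
L(Y, p) = (-6 + Y)² (L(Y, p) = (Y - 6)² = (-6 + Y)²)
1/(936 + 2361) - L(50, (8 + 3) - 17) = 1/(936 + 2361) - (-6 + 50)² = 1/3297 - 1*44² = 1/3297 - 1*1936 = 1/3297 - 1936 = -6382991/3297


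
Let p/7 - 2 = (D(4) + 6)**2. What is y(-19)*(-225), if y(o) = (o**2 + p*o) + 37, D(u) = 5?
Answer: 3591225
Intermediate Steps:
p = 861 (p = 14 + 7*(5 + 6)**2 = 14 + 7*11**2 = 14 + 7*121 = 14 + 847 = 861)
y(o) = 37 + o**2 + 861*o (y(o) = (o**2 + 861*o) + 37 = 37 + o**2 + 861*o)
y(-19)*(-225) = (37 + (-19)**2 + 861*(-19))*(-225) = (37 + 361 - 16359)*(-225) = -15961*(-225) = 3591225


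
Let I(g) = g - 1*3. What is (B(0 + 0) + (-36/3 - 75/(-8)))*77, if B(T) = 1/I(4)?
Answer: -1001/8 ≈ -125.13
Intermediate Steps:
I(g) = -3 + g (I(g) = g - 3 = -3 + g)
B(T) = 1 (B(T) = 1/(-3 + 4) = 1/1 = 1)
(B(0 + 0) + (-36/3 - 75/(-8)))*77 = (1 + (-36/3 - 75/(-8)))*77 = (1 + (-36*⅓ - 75*(-⅛)))*77 = (1 + (-12 + 75/8))*77 = (1 - 21/8)*77 = -13/8*77 = -1001/8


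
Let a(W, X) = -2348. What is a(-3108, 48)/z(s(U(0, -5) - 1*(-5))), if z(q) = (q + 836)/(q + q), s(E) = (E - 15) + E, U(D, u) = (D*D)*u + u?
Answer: 70440/821 ≈ 85.798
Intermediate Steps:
U(D, u) = u + u*D**2 (U(D, u) = D**2*u + u = u*D**2 + u = u + u*D**2)
s(E) = -15 + 2*E (s(E) = (-15 + E) + E = -15 + 2*E)
z(q) = (836 + q)/(2*q) (z(q) = (836 + q)/((2*q)) = (836 + q)*(1/(2*q)) = (836 + q)/(2*q))
a(-3108, 48)/z(s(U(0, -5) - 1*(-5))) = -2348*2*(-15 + 2*(-5*(1 + 0**2) - 1*(-5)))/(836 + (-15 + 2*(-5*(1 + 0**2) - 1*(-5)))) = -2348*2*(-15 + 2*(-5*(1 + 0) + 5))/(836 + (-15 + 2*(-5*(1 + 0) + 5))) = -2348*2*(-15 + 2*(-5*1 + 5))/(836 + (-15 + 2*(-5*1 + 5))) = -2348*2*(-15 + 2*(-5 + 5))/(836 + (-15 + 2*(-5 + 5))) = -2348*2*(-15 + 2*0)/(836 + (-15 + 2*0)) = -2348*2*(-15 + 0)/(836 + (-15 + 0)) = -2348*(-30/(836 - 15)) = -2348/((1/2)*(-1/15)*821) = -2348/(-821/30) = -2348*(-30/821) = 70440/821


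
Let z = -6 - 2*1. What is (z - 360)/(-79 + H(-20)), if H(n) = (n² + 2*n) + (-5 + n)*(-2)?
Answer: -368/331 ≈ -1.1118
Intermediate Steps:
z = -8 (z = -6 - 2 = -8)
H(n) = 10 + n² (H(n) = (n² + 2*n) + (10 - 2*n) = 10 + n²)
(z - 360)/(-79 + H(-20)) = (-8 - 360)/(-79 + (10 + (-20)²)) = -368/(-79 + (10 + 400)) = -368/(-79 + 410) = -368/331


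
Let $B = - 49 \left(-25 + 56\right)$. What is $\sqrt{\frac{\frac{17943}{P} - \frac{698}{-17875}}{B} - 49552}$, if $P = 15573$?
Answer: $\frac{i \sqrt{836202429369623868695}}{129904775} \approx 222.6 i$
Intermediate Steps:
$B = -1519$ ($B = \left(-49\right) 31 = -1519$)
$\sqrt{\frac{\frac{17943}{P} - \frac{698}{-17875}}{B} - 49552} = \sqrt{\frac{\frac{17943}{15573} - \frac{698}{-17875}}{-1519} - 49552} = \sqrt{\left(17943 \cdot \frac{1}{15573} - - \frac{698}{17875}\right) \left(- \frac{1}{1519}\right) - 49552} = \sqrt{\left(\frac{5981}{5191} + \frac{698}{17875}\right) \left(- \frac{1}{1519}\right) - 49552} = \sqrt{\frac{110533693}{92789125} \left(- \frac{1}{1519}\right) - 49552} = \sqrt{- \frac{3565603}{4546667125} - 49552} = \sqrt{- \frac{225296452943603}{4546667125}} = \frac{i \sqrt{836202429369623868695}}{129904775}$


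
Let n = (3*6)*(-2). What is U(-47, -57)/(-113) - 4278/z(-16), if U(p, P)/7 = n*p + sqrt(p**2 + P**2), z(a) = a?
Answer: 146955/904 - 7*sqrt(5458)/113 ≈ 157.98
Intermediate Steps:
n = -36 (n = 18*(-2) = -36)
U(p, P) = -252*p + 7*sqrt(P**2 + p**2) (U(p, P) = 7*(-36*p + sqrt(p**2 + P**2)) = 7*(-36*p + sqrt(P**2 + p**2)) = 7*(sqrt(P**2 + p**2) - 36*p) = -252*p + 7*sqrt(P**2 + p**2))
U(-47, -57)/(-113) - 4278/z(-16) = (-252*(-47) + 7*sqrt((-57)**2 + (-47)**2))/(-113) - 4278/(-16) = (11844 + 7*sqrt(3249 + 2209))*(-1/113) - 4278*(-1/16) = (11844 + 7*sqrt(5458))*(-1/113) + 2139/8 = (-11844/113 - 7*sqrt(5458)/113) + 2139/8 = 146955/904 - 7*sqrt(5458)/113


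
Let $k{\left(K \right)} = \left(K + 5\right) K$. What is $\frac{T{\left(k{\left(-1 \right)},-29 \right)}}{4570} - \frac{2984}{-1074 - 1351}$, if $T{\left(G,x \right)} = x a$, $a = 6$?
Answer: $\frac{1321493}{1108225} \approx 1.1924$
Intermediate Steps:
$k{\left(K \right)} = K \left(5 + K\right)$ ($k{\left(K \right)} = \left(5 + K\right) K = K \left(5 + K\right)$)
$T{\left(G,x \right)} = 6 x$ ($T{\left(G,x \right)} = x 6 = 6 x$)
$\frac{T{\left(k{\left(-1 \right)},-29 \right)}}{4570} - \frac{2984}{-1074 - 1351} = \frac{6 \left(-29\right)}{4570} - \frac{2984}{-1074 - 1351} = \left(-174\right) \frac{1}{4570} - \frac{2984}{-2425} = - \frac{87}{2285} - - \frac{2984}{2425} = - \frac{87}{2285} + \frac{2984}{2425} = \frac{1321493}{1108225}$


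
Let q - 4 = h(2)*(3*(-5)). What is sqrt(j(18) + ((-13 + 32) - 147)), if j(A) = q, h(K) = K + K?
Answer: 2*I*sqrt(46) ≈ 13.565*I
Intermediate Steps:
h(K) = 2*K
q = -56 (q = 4 + (2*2)*(3*(-5)) = 4 + 4*(-15) = 4 - 60 = -56)
j(A) = -56
sqrt(j(18) + ((-13 + 32) - 147)) = sqrt(-56 + ((-13 + 32) - 147)) = sqrt(-56 + (19 - 147)) = sqrt(-56 - 128) = sqrt(-184) = 2*I*sqrt(46)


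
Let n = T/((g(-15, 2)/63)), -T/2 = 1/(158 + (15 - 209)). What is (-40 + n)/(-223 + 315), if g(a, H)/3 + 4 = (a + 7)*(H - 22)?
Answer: -37433/86112 ≈ -0.43470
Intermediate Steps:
g(a, H) = -12 + 3*(-22 + H)*(7 + a) (g(a, H) = -12 + 3*((a + 7)*(H - 22)) = -12 + 3*((7 + a)*(-22 + H)) = -12 + 3*((-22 + H)*(7 + a)) = -12 + 3*(-22 + H)*(7 + a))
T = 1/18 (T = -2/(158 + (15 - 209)) = -2/(158 - 194) = -2/(-36) = -2*(-1/36) = 1/18 ≈ 0.055556)
n = 7/936 (n = 1/(18*(((-474 - 66*(-15) + 21*2 + 3*2*(-15))/63))) = 1/(18*(((-474 + 990 + 42 - 90)*(1/63)))) = 1/(18*((468*(1/63)))) = 1/(18*(52/7)) = (1/18)*(7/52) = 7/936 ≈ 0.0074786)
(-40 + n)/(-223 + 315) = (-40 + 7/936)/(-223 + 315) = -37433/936/92 = -37433/936*1/92 = -37433/86112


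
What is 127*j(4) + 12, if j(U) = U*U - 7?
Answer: 1155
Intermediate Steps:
j(U) = -7 + U² (j(U) = U² - 7 = -7 + U²)
127*j(4) + 12 = 127*(-7 + 4²) + 12 = 127*(-7 + 16) + 12 = 127*9 + 12 = 1143 + 12 = 1155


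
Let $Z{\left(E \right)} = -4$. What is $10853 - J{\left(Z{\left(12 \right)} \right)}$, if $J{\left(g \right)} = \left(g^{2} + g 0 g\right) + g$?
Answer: $10841$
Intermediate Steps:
$J{\left(g \right)} = g + g^{2}$ ($J{\left(g \right)} = \left(g^{2} + 0 g\right) + g = \left(g^{2} + 0\right) + g = g^{2} + g = g + g^{2}$)
$10853 - J{\left(Z{\left(12 \right)} \right)} = 10853 - - 4 \left(1 - 4\right) = 10853 - \left(-4\right) \left(-3\right) = 10853 - 12 = 10841$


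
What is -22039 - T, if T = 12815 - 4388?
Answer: -30466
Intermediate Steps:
T = 8427
-22039 - T = -22039 - 1*8427 = -22039 - 8427 = -30466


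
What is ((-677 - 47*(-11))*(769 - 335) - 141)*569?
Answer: -39591589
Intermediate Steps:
((-677 - 47*(-11))*(769 - 335) - 141)*569 = ((-677 + 517)*434 - 141)*569 = (-160*434 - 141)*569 = (-69440 - 141)*569 = -69581*569 = -39591589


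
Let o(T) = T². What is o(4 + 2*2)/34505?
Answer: 64/34505 ≈ 0.0018548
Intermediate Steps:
o(4 + 2*2)/34505 = (4 + 2*2)²/34505 = (4 + 4)²*(1/34505) = 8²*(1/34505) = 64*(1/34505) = 64/34505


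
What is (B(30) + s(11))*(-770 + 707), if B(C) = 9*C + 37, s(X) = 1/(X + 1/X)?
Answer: -2360295/122 ≈ -19347.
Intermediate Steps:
B(C) = 37 + 9*C
(B(30) + s(11))*(-770 + 707) = ((37 + 9*30) + 11/(1 + 11**2))*(-770 + 707) = ((37 + 270) + 11/(1 + 121))*(-63) = (307 + 11/122)*(-63) = (37465/122)*(-63) = -2360295/122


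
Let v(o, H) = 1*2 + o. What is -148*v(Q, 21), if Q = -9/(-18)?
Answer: -370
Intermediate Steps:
Q = 1/2 (Q = -9*(-1/18) = 1/2 ≈ 0.50000)
v(o, H) = 2 + o
-148*v(Q, 21) = -148*(2 + 1/2) = -148*5/2 = -370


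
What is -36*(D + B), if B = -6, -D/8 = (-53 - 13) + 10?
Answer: -15912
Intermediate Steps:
D = 448 (D = -8*((-53 - 13) + 10) = -8*(-66 + 10) = -8*(-56) = 448)
-36*(D + B) = -36*(448 - 6) = -36*442 = -15912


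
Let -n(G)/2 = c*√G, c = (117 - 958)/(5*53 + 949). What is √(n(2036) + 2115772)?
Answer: √(779554077628 + 1020974*√509)/607 ≈ 1454.6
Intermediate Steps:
c = -841/1214 (c = -841/(265 + 949) = -841/1214 ≈ -0.69275)
n(G) = 841*√G/607 (n(G) = -(-841)*√G/607 = 841*√G/607)
√(n(2036) + 2115772) = √(841*√2036/607 + 2115772) = √(841*(2*√509)/607 + 2115772) = √(1682*√509/607 + 2115772) = √(2115772 + 1682*√509/607)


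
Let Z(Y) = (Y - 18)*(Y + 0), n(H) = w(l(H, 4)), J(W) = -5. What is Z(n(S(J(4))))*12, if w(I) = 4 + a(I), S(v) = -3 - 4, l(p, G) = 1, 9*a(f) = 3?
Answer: -2132/3 ≈ -710.67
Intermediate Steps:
a(f) = 1/3 (a(f) = (1/9)*3 = 1/3)
S(v) = -7
w(I) = 13/3 (w(I) = 4 + 1/3 = 13/3)
n(H) = 13/3
Z(Y) = Y*(-18 + Y) (Z(Y) = (-18 + Y)*Y = Y*(-18 + Y))
Z(n(S(J(4))))*12 = (13*(-18 + 13/3)/3)*12 = ((13/3)*(-41/3))*12 = -533/9*12 = -2132/3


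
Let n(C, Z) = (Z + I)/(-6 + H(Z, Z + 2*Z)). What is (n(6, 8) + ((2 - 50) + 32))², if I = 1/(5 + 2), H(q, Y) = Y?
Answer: 426409/1764 ≈ 241.73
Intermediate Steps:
I = ⅐ (I = 1/7 = ⅐ ≈ 0.14286)
n(C, Z) = (⅐ + Z)/(-6 + 3*Z) (n(C, Z) = (Z + ⅐)/(-6 + (Z + 2*Z)) = (⅐ + Z)/(-6 + 3*Z))
(n(6, 8) + ((2 - 50) + 32))² = ((1 + 7*8)/(21*(-2 + 8)) + ((2 - 50) + 32))² = ((1/21)*(1 + 56)/6 + (-48 + 32))² = ((1/21)*(⅙)*57 - 16)² = (19/42 - 16)² = (-653/42)² = 426409/1764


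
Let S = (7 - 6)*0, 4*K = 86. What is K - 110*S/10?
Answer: 43/2 ≈ 21.500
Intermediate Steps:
K = 43/2 (K = (¼)*86 = 43/2 ≈ 21.500)
S = 0 (S = 1*0 = 0)
K - 110*S/10 = 43/2 - 0/10 = 43/2 - 110*0 = 43/2 + 0 = 43/2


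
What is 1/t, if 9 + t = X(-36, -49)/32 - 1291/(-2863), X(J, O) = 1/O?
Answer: -641312/5483033 ≈ -0.11696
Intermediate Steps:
t = -5483033/641312 (t = -9 + (1/(-49*32) - 1291/(-2863)) = -9 + (-1/49*1/32 - 1291*(-1/2863)) = -9 + (-1/1568 + 1291/2863) = -9 + 288775/641312 = -5483033/641312 ≈ -8.5497)
1/t = 1/(-5483033/641312) = -641312/5483033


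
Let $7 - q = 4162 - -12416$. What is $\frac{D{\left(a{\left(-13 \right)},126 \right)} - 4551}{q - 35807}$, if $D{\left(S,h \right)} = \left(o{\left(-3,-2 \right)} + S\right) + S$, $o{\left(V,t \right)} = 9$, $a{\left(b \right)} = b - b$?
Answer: $\frac{2271}{26189} \approx 0.086716$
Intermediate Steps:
$a{\left(b \right)} = 0$
$q = -16571$ ($q = 7 - \left(4162 - -12416\right) = 7 - \left(4162 + 12416\right) = 7 - 16578 = -16571$)
$D{\left(S,h \right)} = 9 + 2 S$ ($D{\left(S,h \right)} = \left(9 + S\right) + S = 9 + 2 S$)
$\frac{D{\left(a{\left(-13 \right)},126 \right)} - 4551}{q - 35807} = \frac{\left(9 + 2 \cdot 0\right) - 4551}{-16571 - 35807} = \frac{\left(9 + 0\right) - 4551}{-52378} = \left(9 - 4551\right) \left(- \frac{1}{52378}\right) = \left(-4542\right) \left(- \frac{1}{52378}\right) = \frac{2271}{26189}$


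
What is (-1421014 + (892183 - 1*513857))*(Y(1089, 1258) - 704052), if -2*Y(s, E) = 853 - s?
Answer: 733983534592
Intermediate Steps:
Y(s, E) = -853/2 + s/2 (Y(s, E) = -(853 - s)/2 = -853/2 + s/2)
(-1421014 + (892183 - 1*513857))*(Y(1089, 1258) - 704052) = (-1421014 + (892183 - 1*513857))*((-853/2 + (½)*1089) - 704052) = (-1421014 + (892183 - 513857))*((-853/2 + 1089/2) - 704052) = (-1421014 + 378326)*(118 - 704052) = -1042688*(-703934) = 733983534592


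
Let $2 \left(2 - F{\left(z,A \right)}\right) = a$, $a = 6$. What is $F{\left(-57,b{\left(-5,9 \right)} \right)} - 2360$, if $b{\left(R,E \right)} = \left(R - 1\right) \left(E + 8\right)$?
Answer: $-2361$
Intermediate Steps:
$b{\left(R,E \right)} = \left(-1 + R\right) \left(8 + E\right)$
$F{\left(z,A \right)} = -1$ ($F{\left(z,A \right)} = 2 - 3 = -1$)
$F{\left(-57,b{\left(-5,9 \right)} \right)} - 2360 = -1 - 2360 = -2361$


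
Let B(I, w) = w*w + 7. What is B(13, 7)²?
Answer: 3136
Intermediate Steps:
B(I, w) = 7 + w² (B(I, w) = w² + 7 = 7 + w²)
B(13, 7)² = (7 + 7²)² = (7 + 49)² = 56² = 3136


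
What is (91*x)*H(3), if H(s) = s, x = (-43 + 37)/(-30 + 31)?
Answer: -1638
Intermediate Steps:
x = -6 (x = -6/1 = -6*1 = -6)
(91*x)*H(3) = (91*(-6))*3 = -546*3 = -1638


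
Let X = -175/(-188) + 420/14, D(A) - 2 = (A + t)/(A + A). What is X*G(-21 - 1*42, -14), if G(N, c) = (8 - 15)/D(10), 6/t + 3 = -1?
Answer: -407050/4559 ≈ -89.285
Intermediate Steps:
t = -3/2 (t = 6/(-3 - 1) = 6/(-4) = 6*(-¼) = -3/2 ≈ -1.5000)
D(A) = 2 + (-3/2 + A)/(2*A) (D(A) = 2 + (A - 3/2)/(A + A) = 2 + (-3/2 + A)/((2*A)) = 2 + (-3/2 + A)*(1/(2*A)) = 2 + (-3/2 + A)/(2*A))
X = 5815/188 (X = -175*(-1/188) + 420*(1/14) = 175/188 + 30 = 5815/188 ≈ 30.931)
G(N, c) = -280/97 (G(N, c) = (8 - 15)/(((¼)*(-3 + 10*10)/10)) = -7*40/(-3 + 100) = -7/((¼)*(⅒)*97) = -7/97/40 = -7*40/97 = -280/97)
X*G(-21 - 1*42, -14) = (5815/188)*(-280/97) = -407050/4559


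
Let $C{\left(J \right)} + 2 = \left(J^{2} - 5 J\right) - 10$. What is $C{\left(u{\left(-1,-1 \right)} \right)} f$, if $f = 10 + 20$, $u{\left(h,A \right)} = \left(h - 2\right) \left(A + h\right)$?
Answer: $-180$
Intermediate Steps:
$u{\left(h,A \right)} = \left(-2 + h\right) \left(A + h\right)$
$C{\left(J \right)} = -12 + J^{2} - 5 J$ ($C{\left(J \right)} = -2 - \left(10 - J^{2} + 5 J\right) = -12 + J^{2} - 5 J$)
$f = 30$
$C{\left(u{\left(-1,-1 \right)} \right)} f = \left(-12 + \left(\left(-1\right)^{2} - -2 - -2 - -1\right)^{2} - 5 \left(\left(-1\right)^{2} - -2 - -2 - -1\right)\right) 30 = \left(-12 + \left(1 + 2 + 2 + 1\right)^{2} - 5 \left(1 + 2 + 2 + 1\right)\right) 30 = \left(-12 + 6^{2} - 30\right) 30 = \left(-12 + 36 - 30\right) 30 = \left(-6\right) 30 = -180$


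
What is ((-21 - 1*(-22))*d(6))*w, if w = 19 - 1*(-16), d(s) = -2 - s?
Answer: -280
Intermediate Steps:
w = 35 (w = 19 + 16 = 35)
((-21 - 1*(-22))*d(6))*w = ((-21 - 1*(-22))*(-2 - 1*6))*35 = ((-21 + 22)*(-2 - 6))*35 = (1*(-8))*35 = -8*35 = -280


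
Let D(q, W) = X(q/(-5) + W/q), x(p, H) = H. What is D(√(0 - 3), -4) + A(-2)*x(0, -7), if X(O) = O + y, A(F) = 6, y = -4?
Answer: -46 + 17*I*√3/15 ≈ -46.0 + 1.963*I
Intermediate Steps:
X(O) = -4 + O (X(O) = O - 4 = -4 + O)
D(q, W) = -4 - q/5 + W/q (D(q, W) = -4 + (q/(-5) + W/q) = -4 + (q*(-⅕) + W/q) = -4 + (-q/5 + W/q) = -4 - q/5 + W/q)
D(√(0 - 3), -4) + A(-2)*x(0, -7) = (-4 - √(0 - 3)/5 - 4/√(0 - 3)) + 6*(-7) = (-4 - I*√3/5 - 4*(-I*√3/3)) - 42 = (-4 - I*√3/5 - (-4)*I*√3/3) - 42 = (-4 - I*√3/5 + 4*I*√3/3) - 42 = (-4 + 17*I*√3/15) - 42 = -46 + 17*I*√3/15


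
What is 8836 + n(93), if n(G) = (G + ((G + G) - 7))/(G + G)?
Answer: 821884/93 ≈ 8837.5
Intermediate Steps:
n(G) = (-7 + 3*G)/(2*G) (n(G) = (G + (2*G - 7))/((2*G)) = (G + (-7 + 2*G))*(1/(2*G)) = (-7 + 3*G)*(1/(2*G)) = (-7 + 3*G)/(2*G))
8836 + n(93) = 8836 + (1/2)*(-7 + 3*93)/93 = 8836 + (1/2)*(1/93)*(-7 + 279) = 8836 + (1/2)*(1/93)*272 = 8836 + 136/93 = 821884/93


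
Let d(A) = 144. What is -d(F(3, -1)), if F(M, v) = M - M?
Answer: -144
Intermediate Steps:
F(M, v) = 0
-d(F(3, -1)) = -1*144 = -144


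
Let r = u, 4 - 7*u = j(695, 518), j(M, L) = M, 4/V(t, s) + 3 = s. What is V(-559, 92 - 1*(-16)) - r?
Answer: 10369/105 ≈ 98.752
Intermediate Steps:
V(t, s) = 4/(-3 + s)
u = -691/7 (u = 4/7 - ⅐*695 = 4/7 - 695/7 = -691/7 ≈ -98.714)
r = -691/7 ≈ -98.714
V(-559, 92 - 1*(-16)) - r = 4/(-3 + (92 - 1*(-16))) - 1*(-691/7) = 4/(-3 + (92 + 16)) + 691/7 = 4/(-3 + 108) + 691/7 = 4/105 + 691/7 = 10369/105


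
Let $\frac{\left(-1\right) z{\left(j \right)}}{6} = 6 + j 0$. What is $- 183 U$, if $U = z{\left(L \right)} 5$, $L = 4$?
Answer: $32940$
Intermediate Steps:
$z{\left(j \right)} = -36$ ($z{\left(j \right)} = - 6 \left(6 + j 0\right) = - 6 \left(6 + 0\right) = \left(-6\right) 6 = -36$)
$U = -180$ ($U = \left(-36\right) 5 = -180$)
$- 183 U = \left(-183\right) \left(-180\right) = 32940$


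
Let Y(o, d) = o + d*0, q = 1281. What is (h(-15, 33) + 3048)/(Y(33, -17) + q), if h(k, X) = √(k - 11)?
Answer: 508/219 + I*√26/1314 ≈ 2.3196 + 0.0038805*I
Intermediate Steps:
Y(o, d) = o (Y(o, d) = o + 0 = o)
h(k, X) = √(-11 + k)
(h(-15, 33) + 3048)/(Y(33, -17) + q) = (√(-11 - 15) + 3048)/(33 + 1281) = (√(-26) + 3048)/1314 = (I*√26 + 3048)*(1/1314) = (3048 + I*√26)*(1/1314) = 508/219 + I*√26/1314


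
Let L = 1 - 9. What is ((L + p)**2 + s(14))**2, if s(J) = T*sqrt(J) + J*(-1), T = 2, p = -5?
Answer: 24081 + 620*sqrt(14) ≈ 26401.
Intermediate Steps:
L = -8
s(J) = -J + 2*sqrt(J) (s(J) = 2*sqrt(J) + J*(-1) = 2*sqrt(J) - J = -J + 2*sqrt(J))
((L + p)**2 + s(14))**2 = ((-8 - 5)**2 + (-1*14 + 2*sqrt(14)))**2 = ((-13)**2 + (-14 + 2*sqrt(14)))**2 = (169 + (-14 + 2*sqrt(14)))**2 = (155 + 2*sqrt(14))**2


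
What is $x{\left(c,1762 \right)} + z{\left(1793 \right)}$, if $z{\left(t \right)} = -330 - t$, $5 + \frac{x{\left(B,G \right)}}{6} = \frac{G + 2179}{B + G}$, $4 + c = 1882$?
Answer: $- \frac{558091}{260} \approx -2146.5$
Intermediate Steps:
$c = 1878$ ($c = -4 + 1882 = 1878$)
$x{\left(B,G \right)} = -30 + \frac{6 \left(2179 + G\right)}{B + G}$ ($x{\left(B,G \right)} = -30 + 6 \frac{G + 2179}{B + G} = -30 + 6 \frac{2179 + G}{B + G} = -30 + \frac{6 \left(2179 + G\right)}{B + G}$)
$x{\left(c,1762 \right)} + z{\left(1793 \right)} = \frac{6 \left(2179 - 9390 - 7048\right)}{1878 + 1762} - 2123 = \frac{6 \left(2179 - 9390 - 7048\right)}{3640} - 2123 = 6 \cdot \frac{1}{3640} \left(-14259\right) - 2123 = - \frac{6111}{260} - 2123 = - \frac{558091}{260}$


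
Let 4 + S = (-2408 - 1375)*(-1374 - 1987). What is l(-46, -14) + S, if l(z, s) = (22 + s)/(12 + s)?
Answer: 12714655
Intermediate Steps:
l(z, s) = (22 + s)/(12 + s)
S = 12714659 (S = -4 + (-2408 - 1375)*(-1374 - 1987) = -4 - 3783*(-3361) = -4 + 12714663 = 12714659)
l(-46, -14) + S = (22 - 14)/(12 - 14) + 12714659 = 8/(-2) + 12714659 = -½*8 + 12714659 = -4 + 12714659 = 12714655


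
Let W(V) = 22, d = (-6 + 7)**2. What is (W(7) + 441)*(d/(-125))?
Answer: -463/125 ≈ -3.7040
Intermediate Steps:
d = 1 (d = 1**2 = 1)
(W(7) + 441)*(d/(-125)) = (22 + 441)*(1/(-125)) = 463*(1*(-1/125)) = 463*(-1/125) = -463/125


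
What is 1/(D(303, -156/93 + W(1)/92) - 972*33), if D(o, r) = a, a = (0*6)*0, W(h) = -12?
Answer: -1/32076 ≈ -3.1176e-5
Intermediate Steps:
a = 0 (a = 0*0 = 0)
D(o, r) = 0
1/(D(303, -156/93 + W(1)/92) - 972*33) = 1/(0 - 972*33) = 1/(0 - 32076) = 1/(-32076) = -1/32076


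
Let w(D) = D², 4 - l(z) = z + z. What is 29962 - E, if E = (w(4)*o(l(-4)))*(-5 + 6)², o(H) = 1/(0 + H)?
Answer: 89882/3 ≈ 29961.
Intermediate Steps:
l(z) = 4 - 2*z (l(z) = 4 - (z + z) = 4 - 2*z)
o(H) = 1/H
E = 4/3 (E = (4²/(4 - 2*(-4)))*(-5 + 6)² = (16/(4 + 8))*1² = (16/12)*1 = (16*(1/12))*1 = (4/3)*1 = 4/3 ≈ 1.3333)
29962 - E = 29962 - 1*4/3 = 29962 - 4/3 = 89882/3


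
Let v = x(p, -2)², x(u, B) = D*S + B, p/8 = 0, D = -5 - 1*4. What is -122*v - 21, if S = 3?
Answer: -102623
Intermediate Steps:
D = -9 (D = -5 - 4 = -9)
p = 0 (p = 8*0 = 0)
x(u, B) = -27 + B (x(u, B) = -9*3 + B = -27 + B)
v = 841 (v = (-27 - 2)² = (-29)² = 841)
-122*v - 21 = -122*841 - 21 = -102602 - 21 = -102623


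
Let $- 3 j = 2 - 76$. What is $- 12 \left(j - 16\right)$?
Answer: $-104$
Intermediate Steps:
$j = \frac{74}{3}$ ($j = - \frac{2 - 76}{3} = \left(- \frac{1}{3}\right) \left(-74\right) = \frac{74}{3} \approx 24.667$)
$- 12 \left(j - 16\right) = - 12 \left(\frac{74}{3} - 16\right) = \left(-12\right) \frac{26}{3} = -104$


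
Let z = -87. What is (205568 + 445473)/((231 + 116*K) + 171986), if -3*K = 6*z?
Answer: 651041/192401 ≈ 3.3838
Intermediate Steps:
K = 174 (K = -2*(-87) = -⅓*(-522) = 174)
(205568 + 445473)/((231 + 116*K) + 171986) = (205568 + 445473)/((231 + 116*174) + 171986) = 651041/((231 + 20184) + 171986) = 651041/(20415 + 171986) = 651041/192401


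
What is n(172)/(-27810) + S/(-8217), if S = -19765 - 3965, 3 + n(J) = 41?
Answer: 36645503/12695265 ≈ 2.8865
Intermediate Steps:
n(J) = 38 (n(J) = -3 + 41 = 38)
S = -23730
n(172)/(-27810) + S/(-8217) = 38/(-27810) - 23730/(-8217) = 38*(-1/27810) - 23730*(-1/8217) = -19/13905 + 7910/2739 = 36645503/12695265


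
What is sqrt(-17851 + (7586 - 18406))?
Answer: I*sqrt(28671) ≈ 169.33*I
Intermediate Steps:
sqrt(-17851 + (7586 - 18406)) = sqrt(-17851 - 10820) = sqrt(-28671) = I*sqrt(28671)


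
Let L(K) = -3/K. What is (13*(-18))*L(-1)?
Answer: -702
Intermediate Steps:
(13*(-18))*L(-1) = (13*(-18))*(-3/(-1)) = -(-702)*(-1) = -234*3 = -702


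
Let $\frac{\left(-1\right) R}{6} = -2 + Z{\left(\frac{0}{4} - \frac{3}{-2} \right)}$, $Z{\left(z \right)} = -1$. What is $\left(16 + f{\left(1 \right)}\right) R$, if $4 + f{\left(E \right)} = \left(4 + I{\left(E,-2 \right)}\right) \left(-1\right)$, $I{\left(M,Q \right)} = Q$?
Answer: $180$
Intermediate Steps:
$R = 18$ ($R = - 6 \left(-2 - 1\right) = \left(-6\right) \left(-3\right) = 18$)
$f{\left(E \right)} = -6$ ($f{\left(E \right)} = -4 + \left(4 - 2\right) \left(-1\right) = -4 + 2 \left(-1\right) = -4 - 2 = -6$)
$\left(16 + f{\left(1 \right)}\right) R = \left(16 - 6\right) 18 = 10 \cdot 18 = 180$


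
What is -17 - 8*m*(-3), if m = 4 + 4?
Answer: 175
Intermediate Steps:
m = 8
-17 - 8*m*(-3) = -17 - 64*(-3) = -17 - 8*(-24) = -17 + 192 = 175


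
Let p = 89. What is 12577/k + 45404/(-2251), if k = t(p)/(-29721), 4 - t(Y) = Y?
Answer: 841422229927/191335 ≈ 4.3976e+6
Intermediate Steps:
t(Y) = 4 - Y
k = 85/29721 (k = (4 - 1*89)/(-29721) = (4 - 89)*(-1/29721) = -85*(-1/29721) = 85/29721 ≈ 0.0028599)
12577/k + 45404/(-2251) = 12577/(85/29721) + 45404/(-2251) = 12577*(29721/85) + 45404*(-1/2251) = 373801017/85 - 45404/2251 = 841422229927/191335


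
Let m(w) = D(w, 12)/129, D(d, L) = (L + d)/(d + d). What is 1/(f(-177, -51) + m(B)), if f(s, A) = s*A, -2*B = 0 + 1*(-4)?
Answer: 258/2328973 ≈ 0.00011078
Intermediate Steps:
B = 2 (B = -(0 + 1*(-4))/2 = -(0 - 4)/2 = -1/2*(-4) = 2)
D(d, L) = (L + d)/(2*d) (D(d, L) = (L + d)/((2*d)) = (L + d)*(1/(2*d)) = (L + d)/(2*d))
f(s, A) = A*s
m(w) = (12 + w)/(258*w) (m(w) = ((12 + w)/(2*w))/129 = ((12 + w)/(2*w))*(1/129) = (12 + w)/(258*w))
1/(f(-177, -51) + m(B)) = 1/(-51*(-177) + (1/258)*(12 + 2)/2) = 1/(9027 + (1/258)*(1/2)*14) = 1/(9027 + 7/258) = 1/(2328973/258) = 258/2328973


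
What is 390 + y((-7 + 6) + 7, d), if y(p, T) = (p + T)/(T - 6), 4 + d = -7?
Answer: 6635/17 ≈ 390.29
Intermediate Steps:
d = -11 (d = -4 - 7 = -11)
y(p, T) = (T + p)/(-6 + T)
390 + y((-7 + 6) + 7, d) = 390 + (-11 + ((-7 + 6) + 7))/(-6 - 11) = 390 + (-11 + (-1 + 7))/(-17) = 390 - (-11 + 6)/17 = 390 - 1/17*(-5) = 390 + 5/17 = 6635/17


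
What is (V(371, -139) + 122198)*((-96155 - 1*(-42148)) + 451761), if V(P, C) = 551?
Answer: 48823905746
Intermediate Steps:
(V(371, -139) + 122198)*((-96155 - 1*(-42148)) + 451761) = (551 + 122198)*((-96155 - 1*(-42148)) + 451761) = 122749*((-96155 + 42148) + 451761) = 122749*(-54007 + 451761) = 122749*397754 = 48823905746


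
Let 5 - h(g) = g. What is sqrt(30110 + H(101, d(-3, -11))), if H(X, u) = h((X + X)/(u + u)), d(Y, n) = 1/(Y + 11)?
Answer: sqrt(29307) ≈ 171.19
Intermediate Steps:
d(Y, n) = 1/(11 + Y)
h(g) = 5 - g
H(X, u) = 5 - X/u (H(X, u) = 5 - (X + X)/(u + u) = 5 - 2*X/(2*u) = 5 - 2*X*1/(2*u) = 5 - X/u)
sqrt(30110 + H(101, d(-3, -11))) = sqrt(30110 + (5 - 1*101/1/(11 - 3))) = sqrt(30110 + (5 - 1*101/1/8)) = sqrt(30110 + (5 - 1*101*8)) = sqrt(30110 + (5 - 808)) = sqrt(30110 - 803) = sqrt(29307)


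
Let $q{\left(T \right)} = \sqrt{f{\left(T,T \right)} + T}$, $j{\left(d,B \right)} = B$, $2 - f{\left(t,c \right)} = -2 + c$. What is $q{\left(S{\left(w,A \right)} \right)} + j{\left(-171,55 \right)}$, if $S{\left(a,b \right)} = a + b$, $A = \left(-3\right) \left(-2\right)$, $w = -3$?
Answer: $57$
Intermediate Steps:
$f{\left(t,c \right)} = 4 - c$ ($f{\left(t,c \right)} = 2 - \left(-2 + c\right) = 4 - c$)
$A = 6$
$q{\left(T \right)} = 2$ ($q{\left(T \right)} = \sqrt{\left(4 - T\right) + T} = \sqrt{4} = 2$)
$q{\left(S{\left(w,A \right)} \right)} + j{\left(-171,55 \right)} = 2 + 55 = 57$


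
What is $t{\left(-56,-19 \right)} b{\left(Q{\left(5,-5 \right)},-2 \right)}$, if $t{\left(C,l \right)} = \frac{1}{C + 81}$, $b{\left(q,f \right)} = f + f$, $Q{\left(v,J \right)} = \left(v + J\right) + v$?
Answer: $- \frac{4}{25} \approx -0.16$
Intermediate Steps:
$Q{\left(v,J \right)} = J + 2 v$ ($Q{\left(v,J \right)} = \left(J + v\right) + v = J + 2 v$)
$b{\left(q,f \right)} = 2 f$
$t{\left(C,l \right)} = \frac{1}{81 + C}$
$t{\left(-56,-19 \right)} b{\left(Q{\left(5,-5 \right)},-2 \right)} = \frac{2 \left(-2\right)}{81 - 56} = \frac{1}{25} \left(-4\right) = - \frac{4}{25}$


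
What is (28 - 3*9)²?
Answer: 1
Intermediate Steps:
(28 - 3*9)² = (28 - 27)² = 1² = 1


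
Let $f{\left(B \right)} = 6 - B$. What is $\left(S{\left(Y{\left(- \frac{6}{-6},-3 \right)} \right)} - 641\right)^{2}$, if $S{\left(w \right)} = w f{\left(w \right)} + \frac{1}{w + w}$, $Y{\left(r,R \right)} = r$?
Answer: $\frac{1615441}{4} \approx 4.0386 \cdot 10^{5}$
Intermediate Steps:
$S{\left(w \right)} = \frac{1}{2 w} + w \left(6 - w\right)$ ($S{\left(w \right)} = w \left(6 - w\right) + \frac{1}{w + w} = w \left(6 - w\right) + \frac{1}{2 w} = \frac{1}{2 w} + w \left(6 - w\right)$)
$\left(S{\left(Y{\left(- \frac{6}{-6},-3 \right)} \right)} - 641\right)^{2} = \left(\left(\frac{1}{2 \left(- \frac{6}{-6}\right)} - \left(- \frac{6}{-6}\right)^{2} + 6 \left(- \frac{6}{-6}\right)\right) - 641\right)^{2} = \left(\left(\frac{1}{2 \left(\left(-6\right) \left(- \frac{1}{6}\right)\right)} - \left(\left(-6\right) \left(- \frac{1}{6}\right)\right)^{2} + 6 \left(\left(-6\right) \left(- \frac{1}{6}\right)\right)\right) - 641\right)^{2} = \left(\left(\frac{1}{2 \cdot 1} - 1^{2} + 6 \cdot 1\right) - 641\right)^{2} = \left(\left(\frac{1}{2} \cdot 1 - 1 + 6\right) - 641\right)^{2} = \left(\left(\frac{1}{2} - 1 + 6\right) - 641\right)^{2} = \left(\frac{11}{2} - 641\right)^{2} = \left(- \frac{1271}{2}\right)^{2} = \frac{1615441}{4}$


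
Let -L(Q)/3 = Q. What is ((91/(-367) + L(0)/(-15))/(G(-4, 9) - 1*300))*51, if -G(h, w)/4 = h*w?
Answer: 119/1468 ≈ 0.081063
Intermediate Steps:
L(Q) = -3*Q
G(h, w) = -4*h*w
((91/(-367) + L(0)/(-15))/(G(-4, 9) - 1*300))*51 = ((91/(-367) - 3*0/(-15))/(-4*(-4)*9 - 1*300))*51 = ((91*(-1/367) + 0*(-1/15))/(144 - 300))*51 = ((-91/367 + 0)/(-156))*51 = -91/367*(-1/156)*51 = (7/4404)*51 = 119/1468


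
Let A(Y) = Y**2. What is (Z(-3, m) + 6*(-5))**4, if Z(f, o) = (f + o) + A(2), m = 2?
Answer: 531441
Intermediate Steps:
Z(f, o) = 4 + f + o (Z(f, o) = (f + o) + 2**2 = (f + o) + 4 = 4 + f + o)
(Z(-3, m) + 6*(-5))**4 = ((4 - 3 + 2) + 6*(-5))**4 = (3 - 30)**4 = (-27)**4 = 531441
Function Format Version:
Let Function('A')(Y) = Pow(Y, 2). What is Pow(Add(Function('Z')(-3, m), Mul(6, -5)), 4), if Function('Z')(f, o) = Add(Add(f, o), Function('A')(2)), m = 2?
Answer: 531441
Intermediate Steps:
Function('Z')(f, o) = Add(4, f, o) (Function('Z')(f, o) = Add(Add(f, o), Pow(2, 2)) = Add(Add(f, o), 4) = Add(4, f, o))
Pow(Add(Function('Z')(-3, m), Mul(6, -5)), 4) = Pow(Add(Add(4, -3, 2), Mul(6, -5)), 4) = Pow(Add(3, -30), 4) = Pow(-27, 4) = 531441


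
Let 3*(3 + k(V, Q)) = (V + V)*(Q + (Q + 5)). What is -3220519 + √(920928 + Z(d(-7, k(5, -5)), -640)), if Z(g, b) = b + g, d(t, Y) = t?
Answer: -3220519 + √920281 ≈ -3.2196e+6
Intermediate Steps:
k(V, Q) = -3 + 2*V*(5 + 2*Q)/3 (k(V, Q) = -3 + ((V + V)*(Q + (Q + 5)))/3 = -3 + ((2*V)*(Q + (5 + Q)))/3 = -3 + ((2*V)*(5 + 2*Q))/3 = -3 + (2*V*(5 + 2*Q))/3 = -3 + 2*V*(5 + 2*Q)/3)
-3220519 + √(920928 + Z(d(-7, k(5, -5)), -640)) = -3220519 + √(920928 + (-640 - 7)) = -3220519 + √(920928 - 647) = -3220519 + √920281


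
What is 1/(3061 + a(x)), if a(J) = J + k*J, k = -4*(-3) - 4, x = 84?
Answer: 1/3817 ≈ 0.00026199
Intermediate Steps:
k = 8 (k = 12 - 4 = 8)
a(J) = 9*J (a(J) = J + 8*J = 9*J)
1/(3061 + a(x)) = 1/(3061 + 9*84) = 1/(3061 + 756) = 1/3817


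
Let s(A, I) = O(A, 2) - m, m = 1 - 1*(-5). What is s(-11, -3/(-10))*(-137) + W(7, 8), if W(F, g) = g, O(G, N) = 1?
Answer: 693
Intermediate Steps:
m = 6 (m = 1 + 5 = 6)
s(A, I) = -5 (s(A, I) = 1 - 1*6 = 1 - 6 = -5)
s(-11, -3/(-10))*(-137) + W(7, 8) = -5*(-137) + 8 = 685 + 8 = 693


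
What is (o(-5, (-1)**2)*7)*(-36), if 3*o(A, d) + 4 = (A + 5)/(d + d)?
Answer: 336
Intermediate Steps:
o(A, d) = -4/3 + (5 + A)/(6*d) (o(A, d) = -4/3 + ((A + 5)/(d + d))/3 = -4/3 + ((5 + A)/((2*d)))/3 = -4/3 + ((5 + A)*(1/(2*d)))/3 = -4/3 + ((5 + A)/(2*d))/3 = -4/3 + (5 + A)/(6*d))
(o(-5, (-1)**2)*7)*(-36) = (((5 - 5 - 8*(-1)**2)/(6*((-1)**2)))*7)*(-36) = (((1/6)*(5 - 5 - 8*1)/1)*7)*(-36) = (((1/6)*1*(5 - 5 - 8))*7)*(-36) = (((1/6)*1*(-8))*7)*(-36) = -4/3*7*(-36) = -28/3*(-36) = 336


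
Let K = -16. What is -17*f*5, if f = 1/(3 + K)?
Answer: 85/13 ≈ 6.5385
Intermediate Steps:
f = -1/13 (f = 1/(3 - 16) = 1/(-13) = -1/13 ≈ -0.076923)
-17*f*5 = -17*(-1/13)*5 = (17/13)*5 = 85/13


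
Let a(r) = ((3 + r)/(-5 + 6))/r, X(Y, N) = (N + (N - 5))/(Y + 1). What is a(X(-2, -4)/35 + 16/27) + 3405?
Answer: 3105701/911 ≈ 3409.1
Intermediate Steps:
X(Y, N) = (-5 + 2*N)/(1 + Y) (X(Y, N) = (N + (-5 + N))/(1 + Y) = (-5 + 2*N)/(1 + Y))
a(r) = (3 + r)/r (a(r) = ((3 + r)/1)/r = ((3 + r)*1)/r = (3 + r)/r)
a(X(-2, -4)/35 + 16/27) + 3405 = (3 + (((-5 + 2*(-4))/(1 - 2))/35 + 16/27))/(((-5 + 2*(-4))/(1 - 2))/35 + 16/27) + 3405 = (3 + (((-5 - 8)/(-1))*(1/35) + 16*(1/27)))/(((-5 - 8)/(-1))*(1/35) + 16*(1/27)) + 3405 = (3 + (-1*(-13)*(1/35) + 16/27))/(-1*(-13)*(1/35) + 16/27) + 3405 = (3 + (13*(1/35) + 16/27))/(13*(1/35) + 16/27) + 3405 = (3 + (13/35 + 16/27))/(13/35 + 16/27) + 3405 = (3 + 911/945)/(911/945) + 3405 = (945/911)*(3746/945) + 3405 = 3746/911 + 3405 = 3105701/911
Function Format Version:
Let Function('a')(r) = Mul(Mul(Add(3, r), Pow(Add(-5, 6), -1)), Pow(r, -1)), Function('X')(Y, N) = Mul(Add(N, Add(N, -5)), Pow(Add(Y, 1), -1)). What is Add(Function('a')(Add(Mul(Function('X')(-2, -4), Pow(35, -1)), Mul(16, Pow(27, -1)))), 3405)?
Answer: Rational(3105701, 911) ≈ 3409.1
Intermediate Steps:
Function('X')(Y, N) = Mul(Pow(Add(1, Y), -1), Add(-5, Mul(2, N))) (Function('X')(Y, N) = Mul(Add(N, Add(-5, N)), Pow(Add(1, Y), -1)) = Mul(Add(-5, Mul(2, N)), Pow(Add(1, Y), -1)) = Mul(Pow(Add(1, Y), -1), Add(-5, Mul(2, N))))
Function('a')(r) = Mul(Pow(r, -1), Add(3, r)) (Function('a')(r) = Mul(Mul(Add(3, r), Pow(1, -1)), Pow(r, -1)) = Mul(Mul(Add(3, r), 1), Pow(r, -1)) = Mul(Add(3, r), Pow(r, -1)) = Mul(Pow(r, -1), Add(3, r)))
Add(Function('a')(Add(Mul(Function('X')(-2, -4), Pow(35, -1)), Mul(16, Pow(27, -1)))), 3405) = Add(Mul(Pow(Add(Mul(Mul(Pow(Add(1, -2), -1), Add(-5, Mul(2, -4))), Pow(35, -1)), Mul(16, Pow(27, -1))), -1), Add(3, Add(Mul(Mul(Pow(Add(1, -2), -1), Add(-5, Mul(2, -4))), Pow(35, -1)), Mul(16, Pow(27, -1))))), 3405) = Add(Mul(Pow(Add(Mul(Mul(Pow(-1, -1), Add(-5, -8)), Rational(1, 35)), Mul(16, Rational(1, 27))), -1), Add(3, Add(Mul(Mul(Pow(-1, -1), Add(-5, -8)), Rational(1, 35)), Mul(16, Rational(1, 27))))), 3405) = Add(Mul(Pow(Add(Mul(Mul(-1, -13), Rational(1, 35)), Rational(16, 27)), -1), Add(3, Add(Mul(Mul(-1, -13), Rational(1, 35)), Rational(16, 27)))), 3405) = Add(Mul(Pow(Add(Mul(13, Rational(1, 35)), Rational(16, 27)), -1), Add(3, Add(Mul(13, Rational(1, 35)), Rational(16, 27)))), 3405) = Add(Mul(Pow(Add(Rational(13, 35), Rational(16, 27)), -1), Add(3, Add(Rational(13, 35), Rational(16, 27)))), 3405) = Add(Mul(Pow(Rational(911, 945), -1), Add(3, Rational(911, 945))), 3405) = Add(Mul(Rational(945, 911), Rational(3746, 945)), 3405) = Add(Rational(3746, 911), 3405) = Rational(3105701, 911)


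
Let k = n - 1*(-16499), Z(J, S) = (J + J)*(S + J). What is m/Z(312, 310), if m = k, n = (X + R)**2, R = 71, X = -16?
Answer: 1627/32344 ≈ 0.050303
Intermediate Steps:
Z(J, S) = 2*J*(J + S) (Z(J, S) = (2*J)*(J + S) = 2*J*(J + S))
n = 3025 (n = (-16 + 71)**2 = 55**2 = 3025)
k = 19524 (k = 3025 - 1*(-16499) = 3025 + 16499 = 19524)
m = 19524
m/Z(312, 310) = 19524/((2*312*(312 + 310))) = 19524/((2*312*622)) = 19524/388128 = 19524*(1/388128) = 1627/32344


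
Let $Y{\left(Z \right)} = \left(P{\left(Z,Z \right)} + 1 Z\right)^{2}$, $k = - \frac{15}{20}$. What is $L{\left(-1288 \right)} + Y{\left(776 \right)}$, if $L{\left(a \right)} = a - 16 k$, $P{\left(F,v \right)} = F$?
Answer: $2407428$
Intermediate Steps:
$k = - \frac{3}{4}$ ($k = \left(-15\right) \frac{1}{20} = - \frac{3}{4} \approx -0.75$)
$Y{\left(Z \right)} = 4 Z^{2}$ ($Y{\left(Z \right)} = \left(Z + 1 Z\right)^{2} = \left(Z + Z\right)^{2} = \left(2 Z\right)^{2} = 4 Z^{2}$)
$L{\left(a \right)} = 12 + a$ ($L{\left(a \right)} = a - -12 = a + 12 = 12 + a$)
$L{\left(-1288 \right)} + Y{\left(776 \right)} = \left(12 - 1288\right) + 4 \cdot 776^{2} = -1276 + 4 \cdot 602176 = -1276 + 2408704 = 2407428$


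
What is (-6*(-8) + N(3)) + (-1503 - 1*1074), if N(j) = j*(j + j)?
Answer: -2511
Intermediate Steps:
N(j) = 2*j² (N(j) = j*(2*j) = 2*j²)
(-6*(-8) + N(3)) + (-1503 - 1*1074) = (-6*(-8) + 2*3²) + (-1503 - 1*1074) = (48 + 2*9) + (-1503 - 1074) = (48 + 18) - 2577 = 66 - 2577 = -2511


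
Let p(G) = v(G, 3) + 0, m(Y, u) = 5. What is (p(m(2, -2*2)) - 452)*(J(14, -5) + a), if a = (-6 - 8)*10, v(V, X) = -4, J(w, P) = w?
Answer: 57456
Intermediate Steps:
a = -140 (a = -14*10 = -140)
p(G) = -4 (p(G) = -4 + 0 = -4)
(p(m(2, -2*2)) - 452)*(J(14, -5) + a) = (-4 - 452)*(14 - 140) = -456*(-126) = 57456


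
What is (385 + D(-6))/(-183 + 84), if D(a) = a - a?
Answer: -35/9 ≈ -3.8889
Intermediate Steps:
D(a) = 0
(385 + D(-6))/(-183 + 84) = (385 + 0)/(-183 + 84) = 385/(-99) = 385*(-1/99) = -35/9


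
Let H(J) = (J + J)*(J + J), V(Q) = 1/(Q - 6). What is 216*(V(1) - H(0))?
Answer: -216/5 ≈ -43.200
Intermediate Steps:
V(Q) = 1/(-6 + Q)
H(J) = 4*J² (H(J) = (2*J)*(2*J) = 4*J²)
216*(V(1) - H(0)) = 216*(1/(-6 + 1) - 4*0²) = 216*(1/(-5) - 4*0) = 216*(-⅕ - 1*0) = 216*(-⅕ + 0) = 216*(-⅕) = -216/5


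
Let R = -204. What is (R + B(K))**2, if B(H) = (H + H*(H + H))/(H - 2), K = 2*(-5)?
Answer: 1739761/36 ≈ 48327.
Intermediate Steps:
K = -10
B(H) = (H + 2*H**2)/(-2 + H) (B(H) = (H + H*(2*H))/(-2 + H) = (H + 2*H**2)/(-2 + H))
(R + B(K))**2 = (-204 - 10*(1 + 2*(-10))/(-2 - 10))**2 = (-204 - 10*(1 - 20)/(-12))**2 = (-204 - 10*(-1/12)*(-19))**2 = (-204 - 95/6)**2 = (-1319/6)**2 = 1739761/36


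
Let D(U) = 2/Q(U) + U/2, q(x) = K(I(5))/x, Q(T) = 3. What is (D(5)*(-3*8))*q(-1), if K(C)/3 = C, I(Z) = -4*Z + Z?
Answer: -3420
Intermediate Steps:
I(Z) = -3*Z
K(C) = 3*C
q(x) = -45/x (q(x) = (3*(-3*5))/x = (3*(-15))/x = -45/x)
D(U) = ⅔ + U/2 (D(U) = 2/3 + U/2 = 2*(⅓) + U*(½) = ⅔ + U/2)
(D(5)*(-3*8))*q(-1) = ((⅔ + (½)*5)*(-3*8))*(-45/(-1)) = ((⅔ + 5/2)*(-24))*(-45*(-1)) = ((19/6)*(-24))*45 = -76*45 = -3420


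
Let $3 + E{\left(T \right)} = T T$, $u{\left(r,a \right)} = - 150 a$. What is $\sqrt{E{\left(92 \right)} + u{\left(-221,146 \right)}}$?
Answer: $i \sqrt{13439} \approx 115.93 i$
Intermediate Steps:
$E{\left(T \right)} = -3 + T^{2}$ ($E{\left(T \right)} = -3 + T T = -3 + T^{2}$)
$\sqrt{E{\left(92 \right)} + u{\left(-221,146 \right)}} = \sqrt{\left(-3 + 92^{2}\right) - 21900} = \sqrt{\left(-3 + 8464\right) - 21900} = \sqrt{8461 - 21900} = \sqrt{-13439} = i \sqrt{13439}$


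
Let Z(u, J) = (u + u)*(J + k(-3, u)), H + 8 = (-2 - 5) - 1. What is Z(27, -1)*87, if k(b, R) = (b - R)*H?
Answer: 2250342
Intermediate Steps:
H = -16 (H = -8 + ((-2 - 5) - 1) = -8 + (-7 - 1) = -8 - 8 = -16)
k(b, R) = -16*b + 16*R (k(b, R) = (b - R)*(-16) = -16*b + 16*R)
Z(u, J) = 2*u*(48 + J + 16*u) (Z(u, J) = (u + u)*(J + (-16*(-3) + 16*u)) = (2*u)*(J + (48 + 16*u)) = (2*u)*(48 + J + 16*u) = 2*u*(48 + J + 16*u))
Z(27, -1)*87 = (2*27*(48 - 1 + 16*27))*87 = (2*27*(48 - 1 + 432))*87 = (2*27*479)*87 = 25866*87 = 2250342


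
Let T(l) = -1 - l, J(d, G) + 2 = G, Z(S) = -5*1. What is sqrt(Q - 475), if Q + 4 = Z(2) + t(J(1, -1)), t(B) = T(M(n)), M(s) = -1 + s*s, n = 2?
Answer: 2*I*sqrt(122) ≈ 22.091*I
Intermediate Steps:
Z(S) = -5
M(s) = -1 + s**2
J(d, G) = -2 + G
t(B) = -4 (t(B) = -1 - (-1 + 2**2) = -1 - (-1 + 4) = -1 - 1*3 = -1 - 3 = -4)
Q = -13 (Q = -4 + (-5 - 4) = -4 - 9 = -13)
sqrt(Q - 475) = sqrt(-13 - 475) = sqrt(-488) = 2*I*sqrt(122)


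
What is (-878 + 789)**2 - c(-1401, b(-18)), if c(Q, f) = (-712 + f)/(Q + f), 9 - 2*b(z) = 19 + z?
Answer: 11064929/1397 ≈ 7920.5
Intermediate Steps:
b(z) = -5 - z/2 (b(z) = 9/2 - (19 + z)/2 = 9/2 + (-19/2 - z/2) = -5 - z/2)
c(Q, f) = (-712 + f)/(Q + f)
(-878 + 789)**2 - c(-1401, b(-18)) = (-878 + 789)**2 - (-712 + (-5 - 1/2*(-18)))/(-1401 + (-5 - 1/2*(-18))) = (-89)**2 - (-712 + (-5 + 9))/(-1401 + (-5 + 9)) = 7921 - (-712 + 4)/(-1401 + 4) = 7921 - (-708)/(-1397) = 7921 - (-1)*(-708)/1397 = 7921 - 1*708/1397 = 7921 - 708/1397 = 11064929/1397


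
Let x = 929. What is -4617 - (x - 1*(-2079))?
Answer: -7625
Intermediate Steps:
-4617 - (x - 1*(-2079)) = -4617 - (929 - 1*(-2079)) = -4617 - (929 + 2079) = -4617 - 1*3008 = -4617 - 3008 = -7625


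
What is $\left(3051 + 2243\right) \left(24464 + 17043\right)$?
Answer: $219738058$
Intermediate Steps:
$\left(3051 + 2243\right) \left(24464 + 17043\right) = 5294 \cdot 41507 = 219738058$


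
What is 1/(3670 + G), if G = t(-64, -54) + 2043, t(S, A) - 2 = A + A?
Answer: 1/5607 ≈ 0.00017835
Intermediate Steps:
t(S, A) = 2 + 2*A (t(S, A) = 2 + (A + A) = 2 + 2*A)
G = 1937 (G = (2 + 2*(-54)) + 2043 = (2 - 108) + 2043 = -106 + 2043 = 1937)
1/(3670 + G) = 1/(3670 + 1937) = 1/5607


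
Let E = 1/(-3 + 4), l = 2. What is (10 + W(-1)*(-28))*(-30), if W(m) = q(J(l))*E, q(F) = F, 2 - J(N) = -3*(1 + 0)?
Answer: 3900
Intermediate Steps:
J(N) = 5 (J(N) = 2 - (-3)*(1 + 0) = 2 - (-3) = 2 - 1*(-3) = 2 + 3 = 5)
E = 1 (E = 1/1 = 1)
W(m) = 5 (W(m) = 5*1 = 5)
(10 + W(-1)*(-28))*(-30) = (10 + 5*(-28))*(-30) = (10 - 140)*(-30) = -130*(-30) = 3900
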